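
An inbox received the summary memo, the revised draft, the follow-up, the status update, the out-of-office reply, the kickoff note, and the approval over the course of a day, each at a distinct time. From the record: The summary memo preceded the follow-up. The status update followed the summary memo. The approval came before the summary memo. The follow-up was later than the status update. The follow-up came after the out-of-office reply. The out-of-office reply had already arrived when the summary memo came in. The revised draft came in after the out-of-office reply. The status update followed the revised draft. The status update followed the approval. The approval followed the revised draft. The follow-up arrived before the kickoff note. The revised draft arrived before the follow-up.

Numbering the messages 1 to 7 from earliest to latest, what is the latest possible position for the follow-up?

The follow-up must come before the kickoff note — 1 message forced after it.
Everything else can be placed before the follow-up in some valid order, so the follow-up can sit as late as position 7 − 1 = 6.

6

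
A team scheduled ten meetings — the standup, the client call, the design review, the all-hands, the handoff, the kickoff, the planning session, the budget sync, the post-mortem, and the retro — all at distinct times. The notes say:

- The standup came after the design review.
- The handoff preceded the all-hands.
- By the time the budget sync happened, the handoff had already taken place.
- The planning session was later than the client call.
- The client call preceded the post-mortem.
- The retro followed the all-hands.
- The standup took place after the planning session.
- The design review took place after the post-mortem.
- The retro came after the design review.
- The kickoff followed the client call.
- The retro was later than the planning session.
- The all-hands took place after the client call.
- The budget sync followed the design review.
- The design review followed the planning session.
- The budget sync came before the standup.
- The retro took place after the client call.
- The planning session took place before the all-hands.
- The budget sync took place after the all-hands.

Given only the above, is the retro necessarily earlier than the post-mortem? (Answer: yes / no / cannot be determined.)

no

Tracing the constraints gives the post-mortem → the design review → the retro, so the post-mortem must come before the retro.
That means the retro cannot be before the post-mortem.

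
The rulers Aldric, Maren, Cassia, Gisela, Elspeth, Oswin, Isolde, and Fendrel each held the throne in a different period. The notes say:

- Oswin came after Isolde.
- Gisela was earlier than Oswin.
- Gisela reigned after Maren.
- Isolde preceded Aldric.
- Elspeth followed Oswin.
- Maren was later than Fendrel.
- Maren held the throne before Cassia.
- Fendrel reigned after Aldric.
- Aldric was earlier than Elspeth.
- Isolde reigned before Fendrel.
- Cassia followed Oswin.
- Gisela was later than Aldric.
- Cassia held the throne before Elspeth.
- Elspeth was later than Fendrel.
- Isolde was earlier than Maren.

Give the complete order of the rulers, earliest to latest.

Isolde, Aldric, Fendrel, Maren, Gisela, Oswin, Cassia, Elspeth

The constraints fix every adjacent pair, so only one ordering works:
Isolde → Aldric → Fendrel → Maren → Gisela → Oswin → Cassia → Elspeth.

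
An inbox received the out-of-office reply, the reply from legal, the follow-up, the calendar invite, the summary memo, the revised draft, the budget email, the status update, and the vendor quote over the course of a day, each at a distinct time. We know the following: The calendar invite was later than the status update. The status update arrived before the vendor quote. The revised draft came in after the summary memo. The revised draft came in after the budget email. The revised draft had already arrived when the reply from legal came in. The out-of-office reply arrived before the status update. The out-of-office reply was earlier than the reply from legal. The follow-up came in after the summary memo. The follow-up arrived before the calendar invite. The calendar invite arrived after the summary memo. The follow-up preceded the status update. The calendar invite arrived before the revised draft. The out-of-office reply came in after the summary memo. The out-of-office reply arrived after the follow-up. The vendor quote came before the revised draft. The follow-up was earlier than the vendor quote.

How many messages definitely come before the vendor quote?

4

Directly stated before the vendor quote: the follow-up and the status update.
The out-of-office reply reaches the vendor quote via the out-of-office reply → the status update → the vendor quote.
The summary memo reaches the vendor quote via the summary memo → the follow-up → the vendor quote.
No chain forces the reply from legal (or any of the others) ahead of the vendor quote.
That's the follow-up, the out-of-office reply, the status update, and the summary memo — 4 in all.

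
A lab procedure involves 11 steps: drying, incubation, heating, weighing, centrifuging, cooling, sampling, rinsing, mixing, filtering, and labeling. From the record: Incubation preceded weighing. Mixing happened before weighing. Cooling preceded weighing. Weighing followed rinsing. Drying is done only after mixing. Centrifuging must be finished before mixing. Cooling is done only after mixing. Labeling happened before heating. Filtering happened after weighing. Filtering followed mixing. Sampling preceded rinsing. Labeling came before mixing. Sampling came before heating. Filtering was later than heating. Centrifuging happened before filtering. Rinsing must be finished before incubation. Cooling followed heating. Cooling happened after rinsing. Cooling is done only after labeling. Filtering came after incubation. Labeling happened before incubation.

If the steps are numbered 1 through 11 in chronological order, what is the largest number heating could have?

Heating must come before cooling, filtering, and weighing — 3 steps forced after it.
Everything else can be placed before heating in some valid order, so heating can sit as late as position 11 − 3 = 8.

8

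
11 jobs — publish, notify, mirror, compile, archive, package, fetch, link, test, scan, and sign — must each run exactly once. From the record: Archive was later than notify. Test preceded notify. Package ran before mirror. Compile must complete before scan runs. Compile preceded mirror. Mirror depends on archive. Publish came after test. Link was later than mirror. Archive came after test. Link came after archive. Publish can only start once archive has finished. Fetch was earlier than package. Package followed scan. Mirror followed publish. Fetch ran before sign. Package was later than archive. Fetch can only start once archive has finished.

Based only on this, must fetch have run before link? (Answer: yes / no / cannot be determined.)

Chain the constraints: fetch → package → mirror → link. Each link is directly stated, so fetch comes before link.

yes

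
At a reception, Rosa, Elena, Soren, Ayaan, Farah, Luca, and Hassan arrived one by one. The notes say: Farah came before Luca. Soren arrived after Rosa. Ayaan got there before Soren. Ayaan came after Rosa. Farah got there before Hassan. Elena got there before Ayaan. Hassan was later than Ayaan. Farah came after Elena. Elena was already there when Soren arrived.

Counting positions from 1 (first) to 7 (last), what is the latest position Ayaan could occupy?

5

Ayaan must come before Hassan and Soren — 2 guests forced after them.
Everything else can be placed before Ayaan in some valid order, so Ayaan can sit as late as position 7 − 2 = 5.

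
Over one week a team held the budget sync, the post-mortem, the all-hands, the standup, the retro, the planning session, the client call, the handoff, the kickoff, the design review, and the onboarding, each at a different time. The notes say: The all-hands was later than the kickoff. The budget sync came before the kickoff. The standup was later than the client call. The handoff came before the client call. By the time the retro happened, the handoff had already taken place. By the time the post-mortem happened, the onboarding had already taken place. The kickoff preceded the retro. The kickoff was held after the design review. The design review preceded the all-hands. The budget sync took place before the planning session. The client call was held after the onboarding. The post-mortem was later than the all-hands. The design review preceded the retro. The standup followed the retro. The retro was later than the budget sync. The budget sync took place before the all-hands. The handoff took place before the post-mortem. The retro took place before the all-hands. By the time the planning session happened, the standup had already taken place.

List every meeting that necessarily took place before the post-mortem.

the all-hands, the budget sync, the design review, the handoff, the kickoff, the onboarding, the retro

Directly stated before the post-mortem: the all-hands, the handoff, and the onboarding.
The budget sync reaches the post-mortem via the budget sync → the all-hands → the post-mortem.
The design review reaches the post-mortem via the design review → the all-hands → the post-mortem.
The kickoff reaches the post-mortem via the kickoff → the all-hands → the post-mortem.
Likewise the retro reaches the post-mortem by chaining the stated constraints.
No chain forces the client call (or any of the others) ahead of the post-mortem.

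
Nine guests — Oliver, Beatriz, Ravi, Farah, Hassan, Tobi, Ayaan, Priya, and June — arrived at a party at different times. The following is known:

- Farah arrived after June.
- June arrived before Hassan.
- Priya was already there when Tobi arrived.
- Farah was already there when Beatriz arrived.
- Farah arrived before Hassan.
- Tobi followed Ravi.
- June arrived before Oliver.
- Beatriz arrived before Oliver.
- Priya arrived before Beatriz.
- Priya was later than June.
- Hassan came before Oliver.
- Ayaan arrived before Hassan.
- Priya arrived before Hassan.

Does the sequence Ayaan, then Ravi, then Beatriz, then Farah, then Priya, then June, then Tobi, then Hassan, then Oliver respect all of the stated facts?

The constraints require Farah before Beatriz, but in the proposed sequence Beatriz appears ahead of Farah. That one violation is enough.

no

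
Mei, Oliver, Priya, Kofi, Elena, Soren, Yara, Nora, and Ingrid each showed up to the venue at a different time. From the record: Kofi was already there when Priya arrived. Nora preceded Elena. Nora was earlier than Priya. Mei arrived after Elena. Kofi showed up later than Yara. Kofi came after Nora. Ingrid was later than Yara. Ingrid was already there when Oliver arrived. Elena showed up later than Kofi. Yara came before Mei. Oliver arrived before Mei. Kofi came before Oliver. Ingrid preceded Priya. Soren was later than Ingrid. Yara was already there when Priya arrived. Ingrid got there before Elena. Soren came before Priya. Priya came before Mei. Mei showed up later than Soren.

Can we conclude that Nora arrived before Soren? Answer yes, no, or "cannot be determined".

cannot be determined

No chain of stated constraints runs from Nora to Soren, and none runs from Soren to Nora either.
So the relative order of Nora and Soren is not fixed by the given facts.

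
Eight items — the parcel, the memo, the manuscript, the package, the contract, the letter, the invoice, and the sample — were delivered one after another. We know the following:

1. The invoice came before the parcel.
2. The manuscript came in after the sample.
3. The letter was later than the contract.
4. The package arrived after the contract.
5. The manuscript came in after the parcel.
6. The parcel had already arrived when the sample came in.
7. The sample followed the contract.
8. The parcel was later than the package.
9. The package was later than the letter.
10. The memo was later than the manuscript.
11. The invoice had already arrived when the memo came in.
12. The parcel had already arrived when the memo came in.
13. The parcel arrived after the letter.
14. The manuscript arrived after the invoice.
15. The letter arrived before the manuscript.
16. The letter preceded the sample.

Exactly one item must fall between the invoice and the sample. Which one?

Tracing the constraints gives the invoice → the parcel → the sample, so the parcel sits after the invoice and before the sample.
No other item is forced both after the invoice and before the sample.

the parcel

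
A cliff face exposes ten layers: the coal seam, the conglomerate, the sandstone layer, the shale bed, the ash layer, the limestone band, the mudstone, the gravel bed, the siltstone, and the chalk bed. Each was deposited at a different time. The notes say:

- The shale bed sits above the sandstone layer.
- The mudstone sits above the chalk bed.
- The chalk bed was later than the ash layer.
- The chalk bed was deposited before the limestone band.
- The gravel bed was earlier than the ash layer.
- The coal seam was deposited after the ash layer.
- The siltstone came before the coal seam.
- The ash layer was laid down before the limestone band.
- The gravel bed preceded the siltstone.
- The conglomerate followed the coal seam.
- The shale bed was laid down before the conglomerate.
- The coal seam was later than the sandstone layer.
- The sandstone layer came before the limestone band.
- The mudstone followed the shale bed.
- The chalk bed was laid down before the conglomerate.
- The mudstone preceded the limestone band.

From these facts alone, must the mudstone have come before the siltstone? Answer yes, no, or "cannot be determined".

cannot be determined

No chain of stated constraints runs from the mudstone to the siltstone, and none runs from the siltstone to the mudstone either.
So the relative order of the mudstone and the siltstone is not fixed by the given facts.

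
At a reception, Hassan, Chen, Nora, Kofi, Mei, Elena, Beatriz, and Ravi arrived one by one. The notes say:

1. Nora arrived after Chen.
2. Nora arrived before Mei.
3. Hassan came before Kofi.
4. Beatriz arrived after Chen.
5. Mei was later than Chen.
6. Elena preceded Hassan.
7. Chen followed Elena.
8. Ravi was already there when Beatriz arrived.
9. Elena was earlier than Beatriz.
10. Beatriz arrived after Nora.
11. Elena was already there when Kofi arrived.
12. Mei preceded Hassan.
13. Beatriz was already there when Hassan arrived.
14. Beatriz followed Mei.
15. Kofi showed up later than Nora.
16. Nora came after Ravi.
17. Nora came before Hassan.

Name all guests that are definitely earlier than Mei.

Directly stated before Mei: Chen and Nora.
Elena reaches Mei via Elena → Chen → Mei.
Ravi reaches Mei via Ravi → Nora → Mei.
No chain forces Beatriz (or any of the others) ahead of Mei.

Chen, Elena, Nora, Ravi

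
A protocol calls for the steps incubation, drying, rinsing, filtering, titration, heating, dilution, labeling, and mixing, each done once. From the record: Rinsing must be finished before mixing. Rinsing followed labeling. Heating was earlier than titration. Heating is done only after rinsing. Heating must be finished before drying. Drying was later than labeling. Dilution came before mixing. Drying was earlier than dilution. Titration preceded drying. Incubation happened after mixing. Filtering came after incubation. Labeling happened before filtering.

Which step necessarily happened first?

labeling

Labeling has a chain of constraints placing it before every other step, so labeling must be first.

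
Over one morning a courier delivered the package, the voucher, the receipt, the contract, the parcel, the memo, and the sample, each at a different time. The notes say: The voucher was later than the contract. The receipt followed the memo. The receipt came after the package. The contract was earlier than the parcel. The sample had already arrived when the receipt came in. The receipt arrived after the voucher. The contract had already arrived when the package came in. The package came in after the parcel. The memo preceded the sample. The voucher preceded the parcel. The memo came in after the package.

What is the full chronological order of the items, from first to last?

the contract, the voucher, the parcel, the package, the memo, the sample, the receipt

The constraints fix every adjacent pair, so only one ordering works:
the contract → the voucher → the parcel → the package → the memo → the sample → the receipt.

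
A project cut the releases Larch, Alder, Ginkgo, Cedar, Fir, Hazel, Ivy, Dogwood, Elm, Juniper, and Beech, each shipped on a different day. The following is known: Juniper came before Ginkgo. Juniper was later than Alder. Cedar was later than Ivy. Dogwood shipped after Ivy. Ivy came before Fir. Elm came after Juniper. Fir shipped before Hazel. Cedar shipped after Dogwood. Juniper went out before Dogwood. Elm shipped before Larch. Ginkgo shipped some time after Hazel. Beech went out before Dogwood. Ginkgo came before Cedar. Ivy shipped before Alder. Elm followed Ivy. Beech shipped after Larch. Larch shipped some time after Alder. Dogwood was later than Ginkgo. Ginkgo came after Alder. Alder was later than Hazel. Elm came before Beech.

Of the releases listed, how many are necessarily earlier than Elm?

5

Directly stated before Elm: Ivy and Juniper.
Alder reaches Elm via Alder → Juniper → Elm.
Fir reaches Elm via Fir → Hazel → Alder → Juniper → Elm.
Hazel reaches Elm via Hazel → Alder → Juniper → Elm.
No chain forces Ginkgo (or any of the others) ahead of Elm.
That's Alder, Fir, Hazel, Ivy, and Juniper — 5 in all.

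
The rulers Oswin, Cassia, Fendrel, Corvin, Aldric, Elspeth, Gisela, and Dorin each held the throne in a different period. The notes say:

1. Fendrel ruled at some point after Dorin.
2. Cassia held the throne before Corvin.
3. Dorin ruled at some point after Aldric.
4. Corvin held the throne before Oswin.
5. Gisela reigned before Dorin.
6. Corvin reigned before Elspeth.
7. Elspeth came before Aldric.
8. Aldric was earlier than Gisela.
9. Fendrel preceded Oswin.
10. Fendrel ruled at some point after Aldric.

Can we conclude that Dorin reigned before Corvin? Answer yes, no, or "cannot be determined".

Tracing the constraints gives Corvin → Elspeth → Aldric → Dorin, so Corvin must come before Dorin.
That means Dorin cannot be before Corvin.

no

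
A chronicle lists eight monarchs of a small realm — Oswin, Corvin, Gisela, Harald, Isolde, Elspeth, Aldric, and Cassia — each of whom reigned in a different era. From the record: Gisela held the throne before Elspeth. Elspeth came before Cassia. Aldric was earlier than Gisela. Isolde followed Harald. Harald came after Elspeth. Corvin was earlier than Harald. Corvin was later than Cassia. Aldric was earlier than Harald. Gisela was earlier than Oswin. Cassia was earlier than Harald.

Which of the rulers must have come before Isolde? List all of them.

Directly stated before Isolde: Harald.
Aldric reaches Isolde via Aldric → Harald → Isolde.
Cassia reaches Isolde via Cassia → Harald → Isolde.
Corvin reaches Isolde via Corvin → Harald → Isolde.
Likewise Elspeth and Gisela each reach Isolde by chaining the stated constraints.

Aldric, Cassia, Corvin, Elspeth, Gisela, Harald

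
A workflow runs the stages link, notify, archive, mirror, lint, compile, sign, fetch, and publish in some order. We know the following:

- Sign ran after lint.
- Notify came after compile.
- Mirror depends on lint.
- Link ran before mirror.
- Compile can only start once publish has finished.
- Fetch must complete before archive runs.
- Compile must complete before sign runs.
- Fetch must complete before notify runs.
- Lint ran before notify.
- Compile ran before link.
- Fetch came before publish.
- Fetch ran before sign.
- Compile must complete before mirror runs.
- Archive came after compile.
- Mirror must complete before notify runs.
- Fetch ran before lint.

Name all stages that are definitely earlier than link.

Directly stated before link: compile.
Fetch reaches link via fetch → publish → compile → link.
Publish reaches link via publish → compile → link.

compile, fetch, publish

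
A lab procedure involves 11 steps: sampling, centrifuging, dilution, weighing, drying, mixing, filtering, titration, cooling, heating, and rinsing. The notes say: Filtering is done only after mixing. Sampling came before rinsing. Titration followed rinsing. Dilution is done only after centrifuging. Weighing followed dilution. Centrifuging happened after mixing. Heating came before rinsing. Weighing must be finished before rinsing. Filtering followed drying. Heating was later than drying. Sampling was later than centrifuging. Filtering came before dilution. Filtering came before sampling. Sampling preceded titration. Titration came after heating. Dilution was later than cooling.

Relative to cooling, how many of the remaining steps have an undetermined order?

6

Forced after cooling: dilution, rinsing, titration, and weighing.
That leaves centrifuging, drying, filtering, heating, mixing, and sampling with no forced order relative to cooling — 6.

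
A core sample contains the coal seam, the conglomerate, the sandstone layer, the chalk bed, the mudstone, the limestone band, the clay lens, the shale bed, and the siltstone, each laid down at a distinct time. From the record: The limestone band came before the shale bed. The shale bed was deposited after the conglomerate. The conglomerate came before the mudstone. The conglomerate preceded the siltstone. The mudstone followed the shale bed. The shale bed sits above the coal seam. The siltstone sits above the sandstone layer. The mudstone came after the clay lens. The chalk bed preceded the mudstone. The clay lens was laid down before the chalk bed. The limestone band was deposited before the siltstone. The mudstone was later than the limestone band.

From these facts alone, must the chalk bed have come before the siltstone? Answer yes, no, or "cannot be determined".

cannot be determined

No chain of stated constraints runs from the chalk bed to the siltstone, and none runs from the siltstone to the chalk bed either.
So the relative order of the chalk bed and the siltstone is not fixed by the given facts.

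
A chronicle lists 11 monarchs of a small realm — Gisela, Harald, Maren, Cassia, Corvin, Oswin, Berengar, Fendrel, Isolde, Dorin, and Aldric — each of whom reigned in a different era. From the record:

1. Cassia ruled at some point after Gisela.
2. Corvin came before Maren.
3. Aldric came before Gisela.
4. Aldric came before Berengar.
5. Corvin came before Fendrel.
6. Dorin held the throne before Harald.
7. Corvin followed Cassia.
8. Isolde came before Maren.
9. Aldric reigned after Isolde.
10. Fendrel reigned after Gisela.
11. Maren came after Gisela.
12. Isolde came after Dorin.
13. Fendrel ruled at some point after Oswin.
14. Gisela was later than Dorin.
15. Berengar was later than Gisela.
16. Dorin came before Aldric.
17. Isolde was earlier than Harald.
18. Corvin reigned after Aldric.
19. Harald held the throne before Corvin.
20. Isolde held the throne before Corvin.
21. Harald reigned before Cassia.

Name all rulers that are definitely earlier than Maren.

Aldric, Cassia, Corvin, Dorin, Gisela, Harald, Isolde

Directly stated before Maren: Corvin, Gisela, and Isolde.
Aldric reaches Maren via Aldric → Corvin → Maren.
Cassia reaches Maren via Cassia → Corvin → Maren.
Dorin reaches Maren via Dorin → Gisela → Maren.
Likewise Harald reaches Maren by chaining the stated constraints.
No chain forces Berengar (or any of the others) ahead of Maren.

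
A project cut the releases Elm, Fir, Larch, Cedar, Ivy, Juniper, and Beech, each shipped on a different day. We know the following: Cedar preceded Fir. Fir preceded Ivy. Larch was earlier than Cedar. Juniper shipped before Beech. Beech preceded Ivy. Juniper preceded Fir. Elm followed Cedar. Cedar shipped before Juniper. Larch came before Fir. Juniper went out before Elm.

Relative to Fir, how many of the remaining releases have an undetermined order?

2

Forced before Fir: Cedar, Juniper, and Larch; forced after Fir: Ivy.
That leaves Beech and Elm with no forced order relative to Fir — 2.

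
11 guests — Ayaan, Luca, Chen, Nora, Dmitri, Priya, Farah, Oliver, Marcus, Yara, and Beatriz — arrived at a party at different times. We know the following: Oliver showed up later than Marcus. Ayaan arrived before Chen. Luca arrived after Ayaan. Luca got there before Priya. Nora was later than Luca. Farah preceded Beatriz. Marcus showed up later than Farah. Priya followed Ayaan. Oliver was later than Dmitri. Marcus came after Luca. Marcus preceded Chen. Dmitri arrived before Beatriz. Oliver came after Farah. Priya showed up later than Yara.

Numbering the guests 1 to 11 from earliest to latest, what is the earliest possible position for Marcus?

4

Ayaan, Farah, and Luca must all come before Marcus — 3 forced predecessors.
Nothing else is forced ahead of Marcus, so their earliest slot is position 3 + 1 = 4.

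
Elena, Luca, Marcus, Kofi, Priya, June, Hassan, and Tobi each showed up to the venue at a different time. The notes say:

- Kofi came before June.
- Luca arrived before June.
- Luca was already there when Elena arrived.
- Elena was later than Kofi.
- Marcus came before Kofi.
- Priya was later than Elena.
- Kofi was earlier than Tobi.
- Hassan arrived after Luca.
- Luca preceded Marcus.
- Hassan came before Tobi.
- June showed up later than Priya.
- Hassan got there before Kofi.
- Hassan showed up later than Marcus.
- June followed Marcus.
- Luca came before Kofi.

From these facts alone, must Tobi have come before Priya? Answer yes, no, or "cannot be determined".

No chain of stated constraints runs from Tobi to Priya, and none runs from Priya to Tobi either.
So the relative order of Tobi and Priya is not fixed by the given facts.

cannot be determined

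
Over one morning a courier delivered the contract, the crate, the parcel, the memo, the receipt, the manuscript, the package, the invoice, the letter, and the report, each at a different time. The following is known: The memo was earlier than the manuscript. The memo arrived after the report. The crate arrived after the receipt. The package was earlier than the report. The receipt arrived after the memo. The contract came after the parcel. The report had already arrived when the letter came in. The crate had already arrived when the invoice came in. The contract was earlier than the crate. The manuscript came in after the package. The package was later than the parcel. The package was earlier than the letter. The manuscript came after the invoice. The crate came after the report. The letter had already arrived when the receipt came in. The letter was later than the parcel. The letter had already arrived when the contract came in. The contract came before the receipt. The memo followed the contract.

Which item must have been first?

The parcel has a chain of constraints placing it before every other item, so the parcel must be first.

the parcel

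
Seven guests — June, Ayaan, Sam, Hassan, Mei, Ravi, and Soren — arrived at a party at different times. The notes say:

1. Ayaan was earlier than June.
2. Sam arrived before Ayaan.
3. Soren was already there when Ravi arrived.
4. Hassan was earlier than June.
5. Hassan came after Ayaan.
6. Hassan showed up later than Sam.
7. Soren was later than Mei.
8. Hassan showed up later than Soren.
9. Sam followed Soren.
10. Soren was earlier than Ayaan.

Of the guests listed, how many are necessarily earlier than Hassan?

4

Directly stated before Hassan: Ayaan, Sam, and Soren.
Mei reaches Hassan via Mei → Soren → Hassan.
No chain forces June (or any of the others) ahead of Hassan.
That's Ayaan, Mei, Sam, and Soren — 4 in all.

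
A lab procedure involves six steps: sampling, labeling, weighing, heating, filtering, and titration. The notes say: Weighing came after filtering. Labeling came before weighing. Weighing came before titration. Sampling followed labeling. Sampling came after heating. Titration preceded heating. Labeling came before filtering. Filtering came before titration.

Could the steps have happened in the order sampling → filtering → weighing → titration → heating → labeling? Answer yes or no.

no

The constraints require labeling before weighing, but in the proposed sequence weighing appears ahead of labeling. That one violation is enough.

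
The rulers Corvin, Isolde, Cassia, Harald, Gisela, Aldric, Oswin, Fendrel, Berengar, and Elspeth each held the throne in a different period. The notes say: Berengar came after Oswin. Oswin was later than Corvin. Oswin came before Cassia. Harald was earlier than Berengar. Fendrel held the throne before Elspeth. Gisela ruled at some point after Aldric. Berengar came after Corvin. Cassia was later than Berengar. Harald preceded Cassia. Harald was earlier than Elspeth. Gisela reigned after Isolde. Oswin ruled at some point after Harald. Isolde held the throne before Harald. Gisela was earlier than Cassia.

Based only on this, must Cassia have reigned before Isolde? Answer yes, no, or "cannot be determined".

Tracing the constraints gives Isolde → Harald → Cassia, so Isolde must come before Cassia.
That means Cassia cannot be before Isolde.

no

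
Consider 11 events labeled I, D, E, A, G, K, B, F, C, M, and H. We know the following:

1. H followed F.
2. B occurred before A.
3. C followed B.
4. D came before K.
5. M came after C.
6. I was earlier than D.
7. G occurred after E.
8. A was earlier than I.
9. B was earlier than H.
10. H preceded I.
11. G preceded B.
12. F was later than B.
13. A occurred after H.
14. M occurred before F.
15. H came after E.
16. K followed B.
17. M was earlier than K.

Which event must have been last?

Every other event has a chain of constraints placing it before K, so K is last.

K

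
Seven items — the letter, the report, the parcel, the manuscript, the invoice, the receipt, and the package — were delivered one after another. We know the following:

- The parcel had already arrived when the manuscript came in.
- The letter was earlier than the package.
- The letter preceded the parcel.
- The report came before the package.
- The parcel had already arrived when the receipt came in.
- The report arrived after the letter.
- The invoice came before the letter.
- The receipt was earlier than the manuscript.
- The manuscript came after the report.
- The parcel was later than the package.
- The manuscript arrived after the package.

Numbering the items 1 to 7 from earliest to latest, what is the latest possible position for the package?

4

The package must come before the manuscript, the parcel, and the receipt — 3 items forced after it.
Everything else can be placed before the package in some valid order, so the package can sit as late as position 7 − 3 = 4.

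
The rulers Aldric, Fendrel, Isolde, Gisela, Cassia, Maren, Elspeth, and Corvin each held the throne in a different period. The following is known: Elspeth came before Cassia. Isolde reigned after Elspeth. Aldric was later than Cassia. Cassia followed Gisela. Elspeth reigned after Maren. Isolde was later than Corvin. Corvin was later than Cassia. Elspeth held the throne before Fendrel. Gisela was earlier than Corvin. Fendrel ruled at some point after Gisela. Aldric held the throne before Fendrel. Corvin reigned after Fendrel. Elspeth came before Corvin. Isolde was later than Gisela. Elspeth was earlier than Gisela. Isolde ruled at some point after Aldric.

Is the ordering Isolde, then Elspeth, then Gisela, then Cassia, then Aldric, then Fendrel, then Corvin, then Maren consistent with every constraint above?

The constraints require Aldric before Isolde, but in the proposed sequence Isolde appears ahead of Aldric. That one violation is enough.

no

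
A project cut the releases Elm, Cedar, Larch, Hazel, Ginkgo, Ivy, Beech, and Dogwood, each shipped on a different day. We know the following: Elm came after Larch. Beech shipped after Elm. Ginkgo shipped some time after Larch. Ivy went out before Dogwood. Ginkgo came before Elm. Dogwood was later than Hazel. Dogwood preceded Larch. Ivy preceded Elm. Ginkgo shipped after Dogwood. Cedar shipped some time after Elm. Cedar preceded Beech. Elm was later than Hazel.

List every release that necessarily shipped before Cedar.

Directly stated before Cedar: Elm.
Dogwood reaches Cedar via Dogwood → Ginkgo → Elm → Cedar.
Ginkgo reaches Cedar via Ginkgo → Elm → Cedar.
Hazel reaches Cedar via Hazel → Elm → Cedar.
Likewise Ivy and Larch each reach Cedar by chaining the stated constraints.

Dogwood, Elm, Ginkgo, Hazel, Ivy, Larch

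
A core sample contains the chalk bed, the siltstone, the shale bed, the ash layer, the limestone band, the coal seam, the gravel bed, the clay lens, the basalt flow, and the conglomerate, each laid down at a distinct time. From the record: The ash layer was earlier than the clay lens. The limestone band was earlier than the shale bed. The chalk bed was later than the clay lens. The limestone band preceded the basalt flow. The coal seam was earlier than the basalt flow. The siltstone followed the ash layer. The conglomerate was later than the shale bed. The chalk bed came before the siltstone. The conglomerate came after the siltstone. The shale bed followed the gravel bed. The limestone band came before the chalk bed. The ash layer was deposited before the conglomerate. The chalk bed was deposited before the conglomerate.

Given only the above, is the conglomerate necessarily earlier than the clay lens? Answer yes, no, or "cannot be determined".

no

Tracing the constraints gives the clay lens → the chalk bed → the conglomerate, so the clay lens must come before the conglomerate.
That means the conglomerate cannot be before the clay lens.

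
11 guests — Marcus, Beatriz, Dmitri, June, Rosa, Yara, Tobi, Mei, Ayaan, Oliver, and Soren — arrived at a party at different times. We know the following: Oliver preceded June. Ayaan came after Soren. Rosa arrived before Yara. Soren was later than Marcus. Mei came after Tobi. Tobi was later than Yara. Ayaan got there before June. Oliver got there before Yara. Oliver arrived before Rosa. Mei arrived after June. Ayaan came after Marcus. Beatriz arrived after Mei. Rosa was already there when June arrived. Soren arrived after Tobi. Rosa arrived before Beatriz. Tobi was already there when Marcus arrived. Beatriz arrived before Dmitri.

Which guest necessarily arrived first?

Oliver has a chain of constraints placing them before every other guest, so Oliver must be first.

Oliver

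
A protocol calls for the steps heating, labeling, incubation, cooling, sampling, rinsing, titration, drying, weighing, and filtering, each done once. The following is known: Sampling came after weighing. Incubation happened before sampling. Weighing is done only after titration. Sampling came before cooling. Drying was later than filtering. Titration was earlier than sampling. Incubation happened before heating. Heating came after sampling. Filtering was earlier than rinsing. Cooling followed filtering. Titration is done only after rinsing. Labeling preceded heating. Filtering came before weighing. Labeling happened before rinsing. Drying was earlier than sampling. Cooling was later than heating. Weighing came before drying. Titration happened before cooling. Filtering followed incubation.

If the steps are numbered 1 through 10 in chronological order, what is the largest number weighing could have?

6

Weighing must come before cooling, drying, heating, and sampling — 4 steps forced after it.
Everything else can be placed before weighing in some valid order, so weighing can sit as late as position 10 − 4 = 6.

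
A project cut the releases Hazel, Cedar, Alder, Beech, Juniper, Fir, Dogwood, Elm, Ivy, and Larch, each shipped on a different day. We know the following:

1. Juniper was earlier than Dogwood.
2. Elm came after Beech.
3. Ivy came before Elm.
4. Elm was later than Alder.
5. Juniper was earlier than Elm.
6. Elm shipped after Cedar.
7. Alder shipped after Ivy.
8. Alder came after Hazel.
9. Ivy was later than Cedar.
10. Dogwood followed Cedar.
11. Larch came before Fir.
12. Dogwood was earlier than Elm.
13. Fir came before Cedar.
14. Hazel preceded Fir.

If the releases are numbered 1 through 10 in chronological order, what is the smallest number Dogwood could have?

6

Cedar, Fir, Hazel, Juniper, and Larch must all come before Dogwood — 5 forced predecessors.
Nothing else is forced ahead of Dogwood, so its earliest slot is position 5 + 1 = 6.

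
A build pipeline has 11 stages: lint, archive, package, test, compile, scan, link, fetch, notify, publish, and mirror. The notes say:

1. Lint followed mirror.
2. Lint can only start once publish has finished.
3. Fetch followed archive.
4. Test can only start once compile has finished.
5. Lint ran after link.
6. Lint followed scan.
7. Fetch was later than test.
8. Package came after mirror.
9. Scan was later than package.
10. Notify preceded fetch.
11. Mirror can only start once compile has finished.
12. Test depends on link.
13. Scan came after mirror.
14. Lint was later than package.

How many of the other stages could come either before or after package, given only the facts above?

Forced before package: compile and mirror; forced after package: lint and scan.
That leaves archive, fetch, link, notify, publish, and test with no forced order relative to package — 6.

6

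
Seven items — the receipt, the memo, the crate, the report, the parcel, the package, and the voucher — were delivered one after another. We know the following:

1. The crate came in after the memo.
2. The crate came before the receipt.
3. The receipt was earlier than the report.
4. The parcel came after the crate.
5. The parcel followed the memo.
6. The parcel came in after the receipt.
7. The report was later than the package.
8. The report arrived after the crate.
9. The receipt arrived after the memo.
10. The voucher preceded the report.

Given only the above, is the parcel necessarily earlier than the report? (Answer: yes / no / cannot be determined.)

No chain of stated constraints runs from the parcel to the report, and none runs from the report to the parcel either.
So the relative order of the parcel and the report is not fixed by the given facts.

cannot be determined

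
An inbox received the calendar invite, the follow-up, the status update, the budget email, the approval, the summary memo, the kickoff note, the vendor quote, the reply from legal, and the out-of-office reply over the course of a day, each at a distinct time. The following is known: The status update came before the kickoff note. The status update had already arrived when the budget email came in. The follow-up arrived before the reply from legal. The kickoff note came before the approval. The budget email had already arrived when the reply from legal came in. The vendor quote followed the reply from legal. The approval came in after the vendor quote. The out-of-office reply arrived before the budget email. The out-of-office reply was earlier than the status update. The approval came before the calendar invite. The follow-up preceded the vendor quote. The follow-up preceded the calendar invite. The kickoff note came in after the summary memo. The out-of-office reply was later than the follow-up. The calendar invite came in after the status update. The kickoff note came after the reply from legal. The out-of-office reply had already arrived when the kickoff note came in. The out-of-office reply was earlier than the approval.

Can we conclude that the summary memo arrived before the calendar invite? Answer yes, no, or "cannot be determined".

Chain the constraints: the summary memo → the kickoff note → the approval → the calendar invite. Each link is directly stated, so the summary memo comes before the calendar invite.

yes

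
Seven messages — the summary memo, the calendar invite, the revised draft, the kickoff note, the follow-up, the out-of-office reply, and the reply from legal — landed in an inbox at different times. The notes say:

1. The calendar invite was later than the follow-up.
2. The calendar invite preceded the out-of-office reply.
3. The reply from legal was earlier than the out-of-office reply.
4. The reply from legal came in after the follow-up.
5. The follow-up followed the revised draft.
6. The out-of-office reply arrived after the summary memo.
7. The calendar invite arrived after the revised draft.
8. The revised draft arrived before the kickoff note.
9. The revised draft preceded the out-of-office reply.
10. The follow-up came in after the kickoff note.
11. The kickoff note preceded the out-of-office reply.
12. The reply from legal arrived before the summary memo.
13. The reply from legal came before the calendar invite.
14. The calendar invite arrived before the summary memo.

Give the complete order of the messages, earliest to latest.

the revised draft, the kickoff note, the follow-up, the reply from legal, the calendar invite, the summary memo, the out-of-office reply

The constraints fix every adjacent pair, so only one ordering works:
the revised draft → the kickoff note → the follow-up → the reply from legal → the calendar invite → the summary memo → the out-of-office reply.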